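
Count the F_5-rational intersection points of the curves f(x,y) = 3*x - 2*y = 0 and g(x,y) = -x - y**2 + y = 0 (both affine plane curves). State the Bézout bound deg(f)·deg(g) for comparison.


Common zeros: {(0, 0), (3, 2)}; count = 2; Bézout bound = 2.

deg(f) = 1, deg(g) = 2, so Bézout bound = 2.
Scan x ∈ F_5. For each x, list the y ∈ F_5 with f(x, y) ≡ 0 and those with g(x, y) ≡ 0 (mod 5); the common zeros in that column are the intersection.
  x = 0: f ≡ 0 at y ∈ {0}; g ≡ 0 at y ∈ {0, 1}; common: {0}.
  x = 1: f ≡ 0 at y ∈ {4}; g ≡ 0 at y ∈ ∅; common: ∅.
  x = 2: f ≡ 0 at y ∈ {3}; g ≡ 0 at y ∈ ∅; common: ∅.
  x = 3: f ≡ 0 at y ∈ {2}; g ≡ 0 at y ∈ {2, 4}; common: {2}.
  x = 4: f ≡ 0 at y ∈ {1}; g ≡ 0 at y ∈ {3}; common: ∅.
Collecting: common zeros = {(0, 0), (3, 2)}, so the count is 2.
Comparison with the Bézout bound: 2 ≤ 2 = deg(f)·deg(g), as expected for curves with no common component (the bound is attained).


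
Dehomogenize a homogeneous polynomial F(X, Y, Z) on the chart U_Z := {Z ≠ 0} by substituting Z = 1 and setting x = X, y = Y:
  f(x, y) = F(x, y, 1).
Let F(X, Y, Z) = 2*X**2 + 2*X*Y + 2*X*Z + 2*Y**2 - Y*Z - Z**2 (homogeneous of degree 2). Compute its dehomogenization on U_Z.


f(x, y) = 2*x**2 + 2*x*y + 2*x + 2*y**2 - y - 1

On U_Z we set Z = 1. Each monomial c·X^i·Y^j·Z^k in F becomes c·x^i·y^j·1^k = c·x^i·y^j.
Substituting Z = 1: F(X, Y, 1) = 2*x**2 + 2*x*y + 2*x + 2*y**2 - y - 1.
Note: deg(f) ≤ deg(F) = 2; strict inequality happens when F is divisible by Z (lost terms).


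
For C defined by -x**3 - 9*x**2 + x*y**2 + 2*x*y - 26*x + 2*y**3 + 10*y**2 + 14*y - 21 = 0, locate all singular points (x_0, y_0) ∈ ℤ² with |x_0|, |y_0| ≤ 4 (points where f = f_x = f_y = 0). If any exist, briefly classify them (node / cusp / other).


Singular points: {(-3, -1)}; classification: cusp.

Compute partial derivatives:
  f_x = -3*x**2 - 18*x + y**2 + 2*y - 26.
  f_y = 2*x*y + 2*x + 6*y**2 + 20*y + 14.
Scan x_0 ∈ {−4, ..., 4}. For each x_0, f_y(x_0, y) is a polynomial in y; find its integer roots y ∈ {−4, ..., 4}, then test f_x and f at those candidates.
  x = -4: f_y(-4, y) = 6*y**2 + 12*y + 6; vanishes at y ∈ {-1}. (-4, -1): f_x = -3 ≠ 0.
  x = -3: f_y(-3, y) = 6*y**2 + 14*y + 8; vanishes at y ∈ {-1}. (-3, -1): f_x = 0, f = 0 — SINGULAR.
  x = -2: f_y(-2, y) = 6*y**2 + 16*y + 10; vanishes at y ∈ {-1}. (-2, -1): f_x = -3 ≠ 0.
  x = -1: f_y(-1, y) = 6*y**2 + 18*y + 12; vanishes at y ∈ {-2, -1}. (-1, -2): f_x = -11 ≠ 0; (-1, -1): f_x = -12 ≠ 0.
  x = 0: f_y(0, y) = 6*y**2 + 20*y + 14; vanishes at y ∈ {-1}. (0, -1): f_x = -27 ≠ 0.
  x = 1: f_y(1, y) = 6*y**2 + 22*y + 16; vanishes at y ∈ {-1}. (1, -1): f_x = -48 ≠ 0.
  x = 2: f_y(2, y) = 6*y**2 + 24*y + 18; vanishes at y ∈ {-3, -1}. (2, -3): f_x = -71 ≠ 0; (2, -1): f_x = -75 ≠ 0.
  x = 3: f_y(3, y) = 6*y**2 + 26*y + 20; vanishes at y ∈ {-1}. (3, -1): f_x = -108 ≠ 0.
  x = 4: f_y(4, y) = 6*y**2 + 28*y + 22; vanishes at y ∈ {-1}. (4, -1): f_x = -147 ≠ 0.
Only singular point on the grid: (-3, -1).
Classify: substitute x = -3 + u, y = -1 + v and expand: f = -u**3 + u*v**2 + 2*v**3 + v**2.
No constant or linear terms (consistent with a singular point). Quadratic part: v**2. Cubic part: -u**3 + u*v**2 + 2*v**3.
The quadratic part v**2 is a perfect square, so there is a single (double) tangent line v = 0, i.e. y = -1. Restricting the cubic part to that line (v = 0) leaves -u**3 ≠ 0, so f is not divisible by v and the branch is v² ≈ u**3 to lowest order — this is a cusp.
Classification: cusp.


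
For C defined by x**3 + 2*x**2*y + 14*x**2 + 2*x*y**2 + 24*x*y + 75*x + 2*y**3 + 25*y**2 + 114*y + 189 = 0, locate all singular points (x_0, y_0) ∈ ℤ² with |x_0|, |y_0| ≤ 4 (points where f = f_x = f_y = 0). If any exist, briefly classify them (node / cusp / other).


Singular points: {(-3, -3)}; classification: node.

Compute partial derivatives:
  f_x = 3*x**2 + 4*x*y + 28*x + 2*y**2 + 24*y + 75.
  f_y = 2*x**2 + 4*x*y + 24*x + 6*y**2 + 50*y + 114.
Scan x_0 ∈ {−4, ..., 4}. For each x_0, f_y(x_0, y) is a polynomial in y; find its integer roots y ∈ {−4, ..., 4}, then test f_x and f at those candidates.
  x = -4: f_y(-4, y) = 6*y**2 + 34*y + 50; no integer root y with |y| ≤ 4.
  x = -3: f_y(-3, y) = 6*y**2 + 38*y + 60; vanishes at y ∈ {-3}. (-3, -3): f_x = 0, f = 0 — SINGULAR.
  x = -2: f_y(-2, y) = 6*y**2 + 42*y + 74; no integer root y with |y| ≤ 4.
  x = -1: f_y(-1, y) = 6*y**2 + 46*y + 92; no integer root y with |y| ≤ 4.
  x = 0: f_y(0, y) = 6*y**2 + 50*y + 114; no integer root y with |y| ≤ 4.
  x = 1: f_y(1, y) = 6*y**2 + 54*y + 140; no integer root y with |y| ≤ 4.
  x = 2: f_y(2, y) = 6*y**2 + 58*y + 170; no integer root y with |y| ≤ 4.
  x = 3: f_y(3, y) = 6*y**2 + 62*y + 204; no integer root y with |y| ≤ 4.
  x = 4: f_y(4, y) = 6*y**2 + 66*y + 242; no integer root y with |y| ≤ 4.
Only singular point on the grid: (-3, -3).
Classify: substitute x = -3 + u, y = -3 + v and expand: f = u**3 + 2*u**2*v - u**2 + 2*u*v**2 + 2*v**3 + v**2.
No constant or linear terms (consistent with a singular point). Quadratic part: -u**2 + v**2. Cubic part: u**3 + 2*u**2*v + 2*u*v**2 + 2*v**3.
The quadratic part v**2 - u**2 = (v − u)(v + u) splits into two distinct linear factors, so there are two distinct tangent lines y − -3 = ±(x − -3) — this is a node (ordinary double point).
Classification: node.


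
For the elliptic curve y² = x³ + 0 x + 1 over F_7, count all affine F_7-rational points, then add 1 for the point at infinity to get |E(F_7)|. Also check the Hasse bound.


Affine points = {(0, 1), (0, 6), (1, 3), (1, 4), (2, 3), (2, 4), (3, 0), (4, 3), (4, 4), (5, 0), (6, 0)}; affine count = 11; |E(F_7)| = 12.

Discriminant check: Δ ∝ 4a³ + 27b² = 4·0³ + 27·1² = 4·0 + 27·1 ≡ 6 (mod 7). Nonzero ⇒ E is nonsingular.
For each x ∈ F_7, compute rhs = x³ + 0·x + 1 mod 7, then count y ∈ F_7 with y² ≡ rhs.
  x = 0: rhs = 1, matching y values: 1, 6 (2 points).
  x = 1: rhs = 2, matching y values: 3, 4 (2 points).
  x = 2: rhs = 2, matching y values: 3, 4 (2 points).
  x = 3: rhs = 0, matching y values: 0 (1 points).
  x = 4: rhs = 2, matching y values: 3, 4 (2 points).
  x = 5: rhs = 0, matching y values: 0 (1 points).
  x = 6: rhs = 0, matching y values: 0 (1 points).
Total affine count: 11.
Full point count |E(F_7)| = 11 + 1 = 12.
Hasse bound: |12 − (7+1)| = |4| = 4 ≤ 2√7 ≈ 5.2915 ✓.


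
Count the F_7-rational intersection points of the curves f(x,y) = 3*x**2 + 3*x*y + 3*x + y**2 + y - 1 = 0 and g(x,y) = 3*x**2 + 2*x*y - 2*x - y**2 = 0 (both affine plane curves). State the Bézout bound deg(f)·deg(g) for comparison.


Common zeros: {(3, 0)}; count = 1; Bézout bound = 4.

deg(f) = 2, deg(g) = 2, so Bézout bound = 4.
Scan x ∈ F_7. For each x, list the y ∈ F_7 with f(x, y) ≡ 0 and those with g(x, y) ≡ 0 (mod 7); the common zeros in that column are the intersection.
  x = 0: f ≡ 0 at y ∈ ∅; g ≡ 0 at y ∈ {0}; common: ∅.
  x = 1: f ≡ 0 at y ∈ ∅; g ≡ 0 at y ∈ {4, 5}; common: ∅.
  x = 2: f ≡ 0 at y ∈ {2, 5}; g ≡ 0 at y ∈ ∅; common: ∅.
  x = 3: f ≡ 0 at y ∈ {0, 4}; g ≡ 0 at y ∈ {0, 6}; common: {0}.
  x = 4: f ≡ 0 at y ∈ ∅; g ≡ 0 at y ∈ {4}; common: ∅.
  x = 5: f ≡ 0 at y ∈ ∅; g ≡ 0 at y ∈ ∅; common: ∅.
  x = 6: f ≡ 0 at y ∈ {4, 5}; g ≡ 0 at y ∈ ∅; common: ∅.
Collecting: common zeros = {(3, 0)}, so the count is 1.
Comparison with the Bézout bound: 1 ≤ 4 = deg(f)·deg(g), as expected for curves with no common component (the affine F_7-count falls short of the bound because intersections may lie at infinity, over extension fields, or carry multiplicity).


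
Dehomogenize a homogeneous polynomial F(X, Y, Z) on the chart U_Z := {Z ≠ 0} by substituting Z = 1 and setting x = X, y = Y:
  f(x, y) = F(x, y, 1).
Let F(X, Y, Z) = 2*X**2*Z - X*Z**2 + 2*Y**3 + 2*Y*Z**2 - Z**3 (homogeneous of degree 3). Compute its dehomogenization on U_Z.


f(x, y) = 2*x**2 - x + 2*y**3 + 2*y - 1

On U_Z we set Z = 1. Each monomial c·X^i·Y^j·Z^k in F becomes c·x^i·y^j·1^k = c·x^i·y^j.
Substituting Z = 1: F(X, Y, 1) = 2*x**2 - x + 2*y**3 + 2*y - 1.
Note: deg(f) ≤ deg(F) = 3; strict inequality happens when F is divisible by Z (lost terms).


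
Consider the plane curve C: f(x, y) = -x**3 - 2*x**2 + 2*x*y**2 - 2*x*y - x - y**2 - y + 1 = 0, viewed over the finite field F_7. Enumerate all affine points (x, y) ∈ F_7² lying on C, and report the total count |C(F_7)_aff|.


Affine F_7-points: {(1, 5), (3, 1), (3, 6), (4, 3)}; count = 4.

For each of the 49 pairs (x, y) ∈ F_7², evaluate f(x, y) mod 7. Record the zeros.
  x = 0: [0↦1, 1↦6, 2↦2, 3↦3, 4↦2, 5↦6, 6↦1]  zeros at y ∈ ∅
  x = 1: [0↦4, 1↦2, 2↦2, 3↦4, 4↦1, 5↦0, 6↦1]  zeros at y ∈ {5}
  x = 2: [0↦4, 1↦2, 2↦6, 3↦2, 4↦4, 5↦5, 6↦5]  zeros at y ∈ ∅
  x = 3: [0↦2, 1↦0, 2↦1, 3↦5, 4↦5, 5↦1, 6↦0]  zeros at y ∈ {1, 6}
  x = 4: [0↦6, 1↦4, 2↦2, 3↦0, 4↦5, 5↦3, 6↦1]  zeros at y ∈ {3}
  x = 5: [0↦3, 1↦1, 2↦3, 3↦2, 4↦5, 5↦5, 6↦2]  zeros at y ∈ ∅
  x = 6: [0↦1, 1↦6, 2↦5, 3↦5, 4↦6, 5↦1, 6↦4]  zeros at y ∈ ∅
Collecting zeros: affine points = {(1, 5), (3, 1), (3, 6), (4, 3)}.
Total count |C(F_7)_aff| = 4.


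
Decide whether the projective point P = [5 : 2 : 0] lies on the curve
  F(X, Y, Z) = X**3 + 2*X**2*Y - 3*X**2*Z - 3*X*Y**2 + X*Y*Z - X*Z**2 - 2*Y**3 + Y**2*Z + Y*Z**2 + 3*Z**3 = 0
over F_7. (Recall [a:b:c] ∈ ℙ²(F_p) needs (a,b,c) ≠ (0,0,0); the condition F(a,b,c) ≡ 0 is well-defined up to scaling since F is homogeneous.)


F(5,2,0) ≡ 2 (mod 7); P is NOT on the curve.

Evaluate F(5, 2, 0) term-by-term (mod 7).
  X**3 ↦ 1·125·1·1 = 125
  2*X**2*Y ↦ 2·25·2·1 = 100
  -3*X**2*Z ↦ -3·25·1·0 = 0
  -3*X*Y**2 ↦ -3·5·4·1 = -60
  X*Y*Z ↦ 1·5·2·0 = 0
  -X*Z**2 ↦ -1·5·1·0 = 0
  -2*Y**3 ↦ -2·1·8·1 = -16
  Y**2*Z ↦ 1·1·4·0 = 0
  Y*Z**2 ↦ 1·1·2·0 = 0
  3*Z**3 ↦ 3·1·1·0 = 0
Sum: F(5, 2, 0) = (125) + (100) + (0) + (-60) + (0) + (0) + (-16) + (0) + (0) + (0) = 149.
Reducing mod 7: 149 ≡ 2 (mod 7).
Since F(a, b, c) ≡ 2 ≠ 0 (mod 7), P does NOT lie on the curve.


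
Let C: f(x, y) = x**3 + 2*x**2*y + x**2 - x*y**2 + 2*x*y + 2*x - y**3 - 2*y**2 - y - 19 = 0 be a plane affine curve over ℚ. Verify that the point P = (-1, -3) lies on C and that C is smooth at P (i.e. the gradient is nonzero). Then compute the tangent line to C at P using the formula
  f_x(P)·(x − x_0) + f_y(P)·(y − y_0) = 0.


Tangent line at P: -22*y - 66 = 0.

Step 1: f(-1, -3) = 0, so P lies on C.
Step 2: partial derivatives
  f_x(x, y) = 3*x**2 + 4*x*y + 2*x - y**2 + 2*y + 2, f_y(x, y) = 2*x**2 - 2*x*y + 2*x - 3*y**2 - 4*y - 1.
  f_x(P) = 0, f_y(P) = -22 (gradient nonzero, so P is smooth).
Step 3: tangent line at P: 0·(x − -1) + -22·(y − -3) = 0.
Expanding: -22*y - 66 = 0.


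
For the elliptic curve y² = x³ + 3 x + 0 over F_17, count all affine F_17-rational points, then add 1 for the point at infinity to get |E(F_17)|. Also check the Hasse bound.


Affine points = {(0, 0), (1, 2), (1, 15), (3, 6), (3, 11), (4, 5), (4, 12), (5, 2), (5, 15), (6, 8), (6, 9), (8, 3), (8, 14), (9, 5), (9, 12), (11, 2), (11, 15), (12, 8), (12, 9), (13, 3), (13, 14), (14, 7), (14, 10), (16, 8), (16, 9)}; affine count = 25; |E(F_17)| = 26.

Discriminant check: Δ ∝ 4a³ + 27b² = 4·3³ + 27·0² = 4·27 + 27·0 ≡ 6 (mod 17). Nonzero ⇒ E is nonsingular.
For each x ∈ F_17, compute rhs = x³ + 3·x + 0 mod 17, then count y ∈ F_17 with y² ≡ rhs.
  x = 0: rhs = 0, matching y values: 0 (1 points).
  x = 1: rhs = 4, matching y values: 2, 15 (2 points).
  x = 2: rhs = 14, matching y values: none (0 points).
  x = 3: rhs = 2, matching y values: 6, 11 (2 points).
  x = 4: rhs = 8, matching y values: 5, 12 (2 points).
  x = 5: rhs = 4, matching y values: 2, 15 (2 points).
  x = 6: rhs = 13, matching y values: 8, 9 (2 points).
  x = 7: rhs = 7, matching y values: none (0 points).
  x = 8: rhs = 9, matching y values: 3, 14 (2 points).
  x = 9: rhs = 8, matching y values: 5, 12 (2 points).
  x = 10: rhs = 10, matching y values: none (0 points).
  x = 11: rhs = 4, matching y values: 2, 15 (2 points).
  x = 12: rhs = 13, matching y values: 8, 9 (2 points).
  x = 13: rhs = 9, matching y values: 3, 14 (2 points).
  x = 14: rhs = 15, matching y values: 7, 10 (2 points).
  x = 15: rhs = 3, matching y values: none (0 points).
  x = 16: rhs = 13, matching y values: 8, 9 (2 points).
Total affine count: 25.
Full point count |E(F_17)| = 25 + 1 = 26.
Hasse bound: |26 − (17+1)| = |8| = 8 ≤ 2√17 ≈ 8.2462 ✓.


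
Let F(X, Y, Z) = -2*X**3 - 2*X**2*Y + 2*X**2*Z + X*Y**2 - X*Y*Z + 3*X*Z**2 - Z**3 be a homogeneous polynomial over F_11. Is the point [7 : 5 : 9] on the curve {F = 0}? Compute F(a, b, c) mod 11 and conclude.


F(7,5,9) ≡ 10 (mod 11); P is NOT on the curve.

Evaluate F(7, 5, 9) term-by-term (mod 11).
  -2*X**3 ↦ -2·343·1·1 = -686
  -2*X**2*Y ↦ -2·49·5·1 = -490
  2*X**2*Z ↦ 2·49·1·9 = 882
  X*Y**2 ↦ 1·7·25·1 = 175
  -X*Y*Z ↦ -1·7·5·9 = -315
  3*X*Z**2 ↦ 3·7·1·81 = 1701
  -Z**3 ↦ -1·1·1·729 = -729
Sum: F(7, 5, 9) = (-686) + (-490) + (882) + (175) + (-315) + (1701) + (-729) = 538.
Reducing mod 11: 538 ≡ 10 (mod 11).
Since F(a, b, c) ≡ 10 ≠ 0 (mod 11), P does NOT lie on the curve.


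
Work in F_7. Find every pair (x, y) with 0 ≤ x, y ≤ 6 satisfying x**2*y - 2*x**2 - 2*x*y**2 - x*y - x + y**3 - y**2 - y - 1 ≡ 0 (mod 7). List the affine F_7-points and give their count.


Affine F_7-points: {(0, 3), (1, 1), (1, 3), (1, 6), (2, 1), (2, 2), (3, 6), (5, 0)}; count = 8.

For each of the 49 pairs (x, y) ∈ F_7², evaluate f(x, y) mod 7. Record the zeros.
  x = 0: [0↦6, 1↦5, 2↦1, 3↦0, 4↦1, 5↦3, 6↦5]  zeros at y ∈ {3}
  x = 1: [0↦3, 1↦0, 2↦4, 3↦0, 4↦1, 5↦6, 6↦0]  zeros at y ∈ {1, 3, 6}
  x = 2: [0↦3, 1↦0, 2↦0, 3↦2, 4↦5, 5↦1, 6↦3]  zeros at y ∈ {1, 2}
  x = 3: [0↦6, 1↦5, 2↦3, 3↦6, 4↦6, 5↦2, 6↦0]  zeros at y ∈ {6}
  x = 4: [0↦5, 1↦1, 2↦6, 3↦5, 4↦4, 5↦2, 6↦5]  zeros at y ∈ ∅
  x = 5: [0↦0, 1↦2, 2↦2, 3↦6, 4↦6, 5↦1, 6↦4]  zeros at y ∈ {0}
  x = 6: [0↦5, 1↦1, 2↦5, 3↦2, 4↦5, 5↦6, 6↦4]  zeros at y ∈ ∅
Collecting zeros: affine points = {(0, 3), (1, 1), (1, 3), (1, 6), (2, 1), (2, 2), (3, 6), (5, 0)}.
Total count |C(F_7)_aff| = 8.


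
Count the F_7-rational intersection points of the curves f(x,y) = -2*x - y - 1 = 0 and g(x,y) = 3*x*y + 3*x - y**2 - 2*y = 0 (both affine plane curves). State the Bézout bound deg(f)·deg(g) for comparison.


Common zeros: ∅; count = 0; Bézout bound = 2.

deg(f) = 1, deg(g) = 2, so Bézout bound = 2.
Scan x ∈ F_7. For each x, list the y ∈ F_7 with f(x, y) ≡ 0 and those with g(x, y) ≡ 0 (mod 7); the common zeros in that column are the intersection.
  x = 0: f ≡ 0 at y ∈ {6}; g ≡ 0 at y ∈ {0, 5}; common: ∅.
  x = 1: f ≡ 0 at y ∈ {4}; g ≡ 0 at y ∈ ∅; common: ∅.
  x = 2: f ≡ 0 at y ∈ {2}; g ≡ 0 at y ∈ ∅; common: ∅.
  x = 3: f ≡ 0 at y ∈ {0}; g ≡ 0 at y ∈ {3, 4}; common: ∅.
  x = 4: f ≡ 0 at y ∈ {5}; g ≡ 0 at y ∈ {1, 2}; common: ∅.
  x = 5: f ≡ 0 at y ∈ {3}; g ≡ 0 at y ∈ ∅; common: ∅.
  x = 6: f ≡ 0 at y ∈ {1}; g ≡ 0 at y ∈ ∅; common: ∅.
Collecting: common zeros = ∅, so the count is 0.
Comparison with the Bézout bound: 0 ≤ 2 = deg(f)·deg(g), as expected for curves with no common component (the affine F_7-count falls short of the bound because intersections may lie at infinity, over extension fields, or carry multiplicity).


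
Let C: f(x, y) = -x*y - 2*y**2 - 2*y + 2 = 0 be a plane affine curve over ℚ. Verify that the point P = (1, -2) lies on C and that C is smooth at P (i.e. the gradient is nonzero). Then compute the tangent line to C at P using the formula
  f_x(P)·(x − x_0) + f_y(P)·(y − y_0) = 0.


Tangent line at P: 2*x + 5*y + 8 = 0.

Step 1: f(1, -2) = 0, so P lies on C.
Step 2: partial derivatives
  f_x(x, y) = -y, f_y(x, y) = -x - 4*y - 2.
  f_x(P) = 2, f_y(P) = 5 (gradient nonzero, so P is smooth).
Step 3: tangent line at P: 2·(x − 1) + 5·(y − -2) = 0.
Expanding: 2*x + 5*y + 8 = 0.


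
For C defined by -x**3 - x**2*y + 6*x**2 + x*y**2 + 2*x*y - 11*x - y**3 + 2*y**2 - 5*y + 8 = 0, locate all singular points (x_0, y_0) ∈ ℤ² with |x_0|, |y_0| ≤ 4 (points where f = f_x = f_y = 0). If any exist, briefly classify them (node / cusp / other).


Singular points: {(2, 1)}; classification: node.

Compute partial derivatives:
  f_x = -3*x**2 - 2*x*y + 12*x + y**2 + 2*y - 11.
  f_y = -x**2 + 2*x*y + 2*x - 3*y**2 + 4*y - 5.
Scan x_0 ∈ {−4, ..., 4}. For each x_0, f_y(x_0, y) is a polynomial in y; find its integer roots y ∈ {−4, ..., 4}, then test f_x and f at those candidates.
  x = -4: f_y(-4, y) = -3*y**2 - 4*y - 29; no integer root y with |y| ≤ 4.
  x = -3: f_y(-3, y) = -3*y**2 - 2*y - 20; no integer root y with |y| ≤ 4.
  x = -2: f_y(-2, y) = -3*y**2 - 13; no integer root y with |y| ≤ 4.
  x = -1: f_y(-1, y) = -3*y**2 + 2*y - 8; no integer root y with |y| ≤ 4.
  x = 0: f_y(0, y) = -3*y**2 + 4*y - 5; no integer root y with |y| ≤ 4.
  x = 1: f_y(1, y) = -3*y**2 + 6*y - 4; no integer root y with |y| ≤ 4.
  x = 2: f_y(2, y) = -3*y**2 + 8*y - 5; vanishes at y ∈ {1}. (2, 1): f_x = 0, f = 0 — SINGULAR.
  x = 3: f_y(3, y) = -3*y**2 + 10*y - 8; vanishes at y ∈ {2}. (3, 2): f_x = -6 ≠ 0.
  x = 4: f_y(4, y) = -3*y**2 + 12*y - 13; no integer root y with |y| ≤ 4.
Only singular point on the grid: (2, 1).
Classify: substitute x = 2 + u, y = 1 + v and expand: f = -u**3 - u**2*v - u**2 + u*v**2 - v**3 + v**2.
No constant or linear terms (consistent with a singular point). Quadratic part: -u**2 + v**2. Cubic part: -u**3 - u**2*v + u*v**2 - v**3.
The quadratic part v**2 - u**2 = (v − u)(v + u) splits into two distinct linear factors, so there are two distinct tangent lines y − 1 = ±(x − 2) — this is a node (ordinary double point).
Classification: node.


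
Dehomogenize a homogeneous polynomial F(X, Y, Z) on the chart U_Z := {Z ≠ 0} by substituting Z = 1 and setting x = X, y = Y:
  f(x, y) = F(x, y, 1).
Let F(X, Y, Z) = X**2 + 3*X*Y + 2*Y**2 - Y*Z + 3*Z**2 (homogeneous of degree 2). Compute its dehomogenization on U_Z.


f(x, y) = x**2 + 3*x*y + 2*y**2 - y + 3

On U_Z we set Z = 1. Each monomial c·X^i·Y^j·Z^k in F becomes c·x^i·y^j·1^k = c·x^i·y^j.
Substituting Z = 1: F(X, Y, 1) = x**2 + 3*x*y + 2*y**2 - y + 3.
Note: deg(f) ≤ deg(F) = 2; strict inequality happens when F is divisible by Z (lost terms).


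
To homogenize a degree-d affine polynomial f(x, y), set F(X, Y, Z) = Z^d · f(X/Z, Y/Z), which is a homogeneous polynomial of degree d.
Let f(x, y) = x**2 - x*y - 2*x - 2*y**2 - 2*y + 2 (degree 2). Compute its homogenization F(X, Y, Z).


F(X, Y, Z) = X**2 - X*Y - 2*X*Z - 2*Y**2 - 2*Y*Z + 2*Z**2

deg(f) = 2.
Substitute x = X/Z, y = Y/Z into f, then multiply by Z^2.
  monomial 1·x^2·y^0 ↦ 1·X^2·Y^0·Z^0.
  monomial -1·x^1·y^1 ↦ -1·X^1·Y^1·Z^0.
  monomial -2·x^1·y^0 ↦ -2·X^1·Y^0·Z^1.
  monomial -2·x^0·y^2 ↦ -2·X^0·Y^2·Z^0.
  monomial -2·x^0·y^1 ↦ -2·X^0·Y^1·Z^1.
  monomial 2·x^0·y^0 ↦ 2·X^0·Y^0·Z^2.
Collecting: F(X, Y, Z) = X**2 - X*Y - 2*X*Z - 2*Y**2 - 2*Y*Z + 2*Z**2.


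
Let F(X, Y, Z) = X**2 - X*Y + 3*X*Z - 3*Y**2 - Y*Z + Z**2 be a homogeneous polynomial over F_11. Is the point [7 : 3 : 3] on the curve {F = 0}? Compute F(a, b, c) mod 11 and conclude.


F(7,3,3) ≡ 9 (mod 11); P is NOT on the curve.

Evaluate F(7, 3, 3) term-by-term (mod 11).
  X**2 ↦ 1·49·1·1 = 49
  -X*Y ↦ -1·7·3·1 = -21
  3*X*Z ↦ 3·7·1·3 = 63
  -3*Y**2 ↦ -3·1·9·1 = -27
  -Y*Z ↦ -1·1·3·3 = -9
  Z**2 ↦ 1·1·1·9 = 9
Sum: F(7, 3, 3) = (49) + (-21) + (63) + (-27) + (-9) + (9) = 64.
Reducing mod 11: 64 ≡ 9 (mod 11).
Since F(a, b, c) ≡ 9 ≠ 0 (mod 11), P does NOT lie on the curve.


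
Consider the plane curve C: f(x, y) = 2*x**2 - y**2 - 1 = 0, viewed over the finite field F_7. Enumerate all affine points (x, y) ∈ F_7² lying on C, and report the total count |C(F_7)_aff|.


Affine F_7-points: {(1, 1), (1, 6), (2, 0), (5, 0), (6, 1), (6, 6)}; count = 6.

For each of the 49 pairs (x, y) ∈ F_7², evaluate f(x, y) mod 7. Record the zeros.
  x = 0: [0↦6, 1↦5, 2↦2, 3↦4, 4↦4, 5↦2, 6↦5]  zeros at y ∈ ∅
  x = 1: [0↦1, 1↦0, 2↦4, 3↦6, 4↦6, 5↦4, 6↦0]  zeros at y ∈ {1, 6}
  x = 2: [0↦0, 1↦6, 2↦3, 3↦5, 4↦5, 5↦3, 6↦6]  zeros at y ∈ {0}
  x = 3: [0↦3, 1↦2, 2↦6, 3↦1, 4↦1, 5↦6, 6↦2]  zeros at y ∈ ∅
  x = 4: [0↦3, 1↦2, 2↦6, 3↦1, 4↦1, 5↦6, 6↦2]  zeros at y ∈ ∅
  x = 5: [0↦0, 1↦6, 2↦3, 3↦5, 4↦5, 5↦3, 6↦6]  zeros at y ∈ {0}
  x = 6: [0↦1, 1↦0, 2↦4, 3↦6, 4↦6, 5↦4, 6↦0]  zeros at y ∈ {1, 6}
Collecting zeros: affine points = {(1, 1), (1, 6), (2, 0), (5, 0), (6, 1), (6, 6)}.
Total count |C(F_7)_aff| = 6.


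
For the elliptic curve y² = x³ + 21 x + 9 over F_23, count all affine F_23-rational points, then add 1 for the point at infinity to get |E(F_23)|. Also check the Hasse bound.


Affine points = {(0, 3), (0, 20), (1, 10), (1, 13), (2, 6), (2, 17), (5, 3), (5, 20), (6, 11), (6, 12), (7, 4), (7, 19), (10, 0), (13, 8), (13, 15), (16, 5), (16, 18), (17, 9), (17, 14), (18, 3), (18, 20)}; affine count = 21; |E(F_23)| = 22.

Discriminant check: Δ ∝ 4a³ + 27b² = 4·21³ + 27·9² = 4·9261 + 27·81 ≡ 16 (mod 23). Nonzero ⇒ E is nonsingular.
For each x ∈ F_23, compute rhs = x³ + 21·x + 9 mod 23, then count y ∈ F_23 with y² ≡ rhs.
  x = 0: rhs = 9, matching y values: 3, 20 (2 points).
  x = 1: rhs = 8, matching y values: 10, 13 (2 points).
  x = 2: rhs = 13, matching y values: 6, 17 (2 points).
  x = 3: rhs = 7, matching y values: none (0 points).
  x = 4: rhs = 19, matching y values: none (0 points).
  x = 5: rhs = 9, matching y values: 3, 20 (2 points).
  x = 6: rhs = 6, matching y values: 11, 12 (2 points).
  x = 7: rhs = 16, matching y values: 4, 19 (2 points).
  x = 8: rhs = 22, matching y values: none (0 points).
  x = 9: rhs = 7, matching y values: none (0 points).
  x = 10: rhs = 0, matching y values: 0 (1 points).
  x = 11: rhs = 7, matching y values: none (0 points).
  x = 12: rhs = 11, matching y values: none (0 points).
  x = 13: rhs = 18, matching y values: 8, 15 (2 points).
  x = 14: rhs = 11, matching y values: none (0 points).
  x = 15: rhs = 19, matching y values: none (0 points).
  x = 16: rhs = 2, matching y values: 5, 18 (2 points).
  x = 17: rhs = 12, matching y values: 9, 14 (2 points).
  x = 18: rhs = 9, matching y values: 3, 20 (2 points).
  x = 19: rhs = 22, matching y values: none (0 points).
  x = 20: rhs = 11, matching y values: none (0 points).
  x = 21: rhs = 5, matching y values: none (0 points).
  x = 22: rhs = 10, matching y values: none (0 points).
Total affine count: 21.
Full point count |E(F_23)| = 21 + 1 = 22.
Hasse bound: |22 − (23+1)| = |-2| = 2 ≤ 2√23 ≈ 9.5917 ✓.


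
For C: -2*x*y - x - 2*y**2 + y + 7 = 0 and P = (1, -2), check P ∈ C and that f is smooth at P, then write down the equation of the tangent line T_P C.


Tangent line at P: 3*x + 7*y + 11 = 0.

Step 1: f(1, -2) = 0, so P lies on C.
Step 2: partial derivatives
  f_x(x, y) = -2*y - 1, f_y(x, y) = -2*x - 4*y + 1.
  f_x(P) = 3, f_y(P) = 7 (gradient nonzero, so P is smooth).
Step 3: tangent line at P: 3·(x − 1) + 7·(y − -2) = 0.
Expanding: 3*x + 7*y + 11 = 0.


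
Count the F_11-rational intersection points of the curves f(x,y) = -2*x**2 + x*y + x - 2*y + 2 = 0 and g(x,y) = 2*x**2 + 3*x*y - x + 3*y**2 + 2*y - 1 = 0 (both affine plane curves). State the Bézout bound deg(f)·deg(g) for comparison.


Common zeros: ∅; count = 0; Bézout bound = 4.

deg(f) = 2, deg(g) = 2, so Bézout bound = 4.
Scan x ∈ F_11. For each x, list the y ∈ F_11 with f(x, y) ≡ 0 and those with g(x, y) ≡ 0 (mod 11); the common zeros in that column are the intersection.
  x = 0: f ≡ 0 at y ∈ {1}; g ≡ 0 at y ∈ {4, 10}; common: ∅.
  x = 1: f ≡ 0 at y ∈ {1}; g ≡ 0 at y ∈ {0, 2}; common: ∅.
  x = 2: f ≡ 0 at y ∈ ∅; g ≡ 0 at y ∈ {2, 10}; common: ∅.
  x = 3: f ≡ 0 at y ∈ {2}; g ≡ 0 at y ∈ ∅; common: ∅.
  x = 4: f ≡ 0 at y ∈ {2}; g ≡ 0 at y ∈ {1, 9}; common: ∅.
  x = 5: f ≡ 0 at y ∈ {7}; g ≡ 0 at y ∈ {0, 9}; common: ∅.
  x = 6: f ≡ 0 at y ∈ {5}; g ≡ 0 at y ∈ {1, 7}; common: ∅.
  x = 7: f ≡ 0 at y ∈ {9}; g ≡ 0 at y ∈ ∅; common: ∅.
  x = 8: f ≡ 0 at y ∈ {5}; g ≡ 0 at y ∈ ∅; common: ∅.
  x = 9: f ≡ 0 at y ∈ {9}; g ≡ 0 at y ∈ ∅; common: ∅.
  x = 10: f ≡ 0 at y ∈ {7}; g ≡ 0 at y ∈ ∅; common: ∅.
Collecting: common zeros = ∅, so the count is 0.
Comparison with the Bézout bound: 0 ≤ 4 = deg(f)·deg(g), as expected for curves with no common component (the affine F_11-count falls short of the bound because intersections may lie at infinity, over extension fields, or carry multiplicity).


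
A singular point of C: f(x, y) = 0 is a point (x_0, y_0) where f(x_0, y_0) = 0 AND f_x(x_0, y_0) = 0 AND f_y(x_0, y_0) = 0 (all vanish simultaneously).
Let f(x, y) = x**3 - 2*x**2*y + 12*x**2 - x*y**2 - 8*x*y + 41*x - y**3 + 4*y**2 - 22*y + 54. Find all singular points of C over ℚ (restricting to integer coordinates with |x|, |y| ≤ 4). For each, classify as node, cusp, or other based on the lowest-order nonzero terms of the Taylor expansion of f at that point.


Singular points: {(-3, 2)}; classification: node.

Compute partial derivatives:
  f_x = 3*x**2 - 4*x*y + 24*x - y**2 - 8*y + 41.
  f_y = -2*x**2 - 2*x*y - 8*x - 3*y**2 + 8*y - 22.
Scan x_0 ∈ {−4, ..., 4}. For each x_0, f_y(x_0, y) is a polynomial in y; find its integer roots y ∈ {−4, ..., 4}, then test f_x and f at those candidates.
  x = -4: f_y(-4, y) = -3*y**2 + 16*y - 22; no integer root y with |y| ≤ 4.
  x = -3: f_y(-3, y) = -3*y**2 + 14*y - 16; vanishes at y ∈ {2}. (-3, 2): f_x = 0, f = 0 — SINGULAR.
  x = -2: f_y(-2, y) = -3*y**2 + 12*y - 14; no integer root y with |y| ≤ 4.
  x = -1: f_y(-1, y) = -3*y**2 + 10*y - 16; no integer root y with |y| ≤ 4.
  x = 0: f_y(0, y) = -3*y**2 + 8*y - 22; no integer root y with |y| ≤ 4.
  x = 1: f_y(1, y) = -3*y**2 + 6*y - 32; no integer root y with |y| ≤ 4.
  x = 2: f_y(2, y) = -3*y**2 + 4*y - 46; no integer root y with |y| ≤ 4.
  x = 3: f_y(3, y) = -3*y**2 + 2*y - 64; no integer root y with |y| ≤ 4.
  x = 4: f_y(4, y) = -3*y**2 - 86; no integer root y with |y| ≤ 4.
Only singular point on the grid: (-3, 2).
Classify: substitute x = -3 + u, y = 2 + v and expand: f = u**3 - 2*u**2*v - u**2 - u*v**2 - v**3 + v**2.
No constant or linear terms (consistent with a singular point). Quadratic part: -u**2 + v**2. Cubic part: u**3 - 2*u**2*v - u*v**2 - v**3.
The quadratic part v**2 - u**2 = (v − u)(v + u) splits into two distinct linear factors, so there are two distinct tangent lines y − 2 = ±(x − -3) — this is a node (ordinary double point).
Classification: node.


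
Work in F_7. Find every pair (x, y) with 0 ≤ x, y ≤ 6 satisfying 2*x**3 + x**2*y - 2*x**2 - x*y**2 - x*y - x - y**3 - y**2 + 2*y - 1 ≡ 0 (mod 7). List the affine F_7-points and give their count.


Affine F_7-points: {(1, 2), (2, 2), (2, 4), (2, 5), (3, 1), (3, 3), (3, 6), (4, 0), (4, 2), (6, 6)}; count = 10.

For each of the 49 pairs (x, y) ∈ F_7², evaluate f(x, y) mod 7. Record the zeros.
  x = 0: [0↦6, 1↦6, 2↦5, 3↦4, 4↦4, 5↦6, 6↦4]  zeros at y ∈ ∅
  x = 1: [0↦5, 1↦4, 2↦0, 3↦1, 4↦1, 5↦1, 6↦2]  zeros at y ∈ {2}
  x = 2: [0↦5, 1↦5, 2↦0, 3↦5, 4↦0, 5↦0, 6↦6]  zeros at y ∈ {2, 4, 5}
  x = 3: [0↦4, 1↦0, 2↦3, 3↦0, 4↦6, 5↦1, 6↦0]  zeros at y ∈ {1, 3, 6}
  x = 4: [0↦0, 1↦1, 2↦0, 3↦5, 4↦3, 5↦2, 6↦3]  zeros at y ∈ {0, 2}
  x = 5: [0↦5, 1↦6, 2↦3, 3↦4, 4↦3, 5↦1, 6↦6]  zeros at y ∈ ∅
  x = 6: [0↦3, 1↦6, 2↦3, 3↦2, 4↦4, 5↦3, 6↦0]  zeros at y ∈ {6}
Collecting zeros: affine points = {(1, 2), (2, 2), (2, 4), (2, 5), (3, 1), (3, 3), (3, 6), (4, 0), (4, 2), (6, 6)}.
Total count |C(F_7)_aff| = 10.


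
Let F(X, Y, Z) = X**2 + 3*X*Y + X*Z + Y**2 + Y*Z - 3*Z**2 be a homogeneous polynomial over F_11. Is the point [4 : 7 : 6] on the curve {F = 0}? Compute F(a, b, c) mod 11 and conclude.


F(4,7,6) ≡ 8 (mod 11); P is NOT on the curve.

Evaluate F(4, 7, 6) term-by-term (mod 11).
  X**2 ↦ 1·16·1·1 = 16
  3*X*Y ↦ 3·4·7·1 = 84
  X*Z ↦ 1·4·1·6 = 24
  Y**2 ↦ 1·1·49·1 = 49
  Y*Z ↦ 1·1·7·6 = 42
  -3*Z**2 ↦ -3·1·1·36 = -108
Sum: F(4, 7, 6) = (16) + (84) + (24) + (49) + (42) + (-108) = 107.
Reducing mod 11: 107 ≡ 8 (mod 11).
Since F(a, b, c) ≡ 8 ≠ 0 (mod 11), P does NOT lie on the curve.


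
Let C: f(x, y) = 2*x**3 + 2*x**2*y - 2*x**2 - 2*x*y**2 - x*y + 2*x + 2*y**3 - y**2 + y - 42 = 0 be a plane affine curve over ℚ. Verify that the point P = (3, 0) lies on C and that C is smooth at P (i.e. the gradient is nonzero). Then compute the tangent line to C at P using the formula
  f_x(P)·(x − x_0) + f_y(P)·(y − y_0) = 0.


Tangent line at P: 44*x + 16*y - 132 = 0.

Step 1: f(3, 0) = 0, so P lies on C.
Step 2: partial derivatives
  f_x(x, y) = 6*x**2 + 4*x*y - 4*x - 2*y**2 - y + 2, f_y(x, y) = 2*x**2 - 4*x*y - x + 6*y**2 - 2*y + 1.
  f_x(P) = 44, f_y(P) = 16 (gradient nonzero, so P is smooth).
Step 3: tangent line at P: 44·(x − 3) + 16·(y − 0) = 0.
Expanding: 44*x + 16*y - 132 = 0.


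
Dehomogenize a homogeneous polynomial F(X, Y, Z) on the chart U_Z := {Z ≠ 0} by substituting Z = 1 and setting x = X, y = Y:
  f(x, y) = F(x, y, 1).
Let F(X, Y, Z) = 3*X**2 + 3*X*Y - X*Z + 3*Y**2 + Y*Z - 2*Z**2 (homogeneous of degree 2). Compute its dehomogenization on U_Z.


f(x, y) = 3*x**2 + 3*x*y - x + 3*y**2 + y - 2

On U_Z we set Z = 1. Each monomial c·X^i·Y^j·Z^k in F becomes c·x^i·y^j·1^k = c·x^i·y^j.
Substituting Z = 1: F(X, Y, 1) = 3*x**2 + 3*x*y - x + 3*y**2 + y - 2.
Note: deg(f) ≤ deg(F) = 2; strict inequality happens when F is divisible by Z (lost terms).


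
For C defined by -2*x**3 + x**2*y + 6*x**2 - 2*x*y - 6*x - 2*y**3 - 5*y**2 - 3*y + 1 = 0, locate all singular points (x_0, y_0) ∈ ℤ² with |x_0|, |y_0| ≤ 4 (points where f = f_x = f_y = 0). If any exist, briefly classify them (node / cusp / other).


Singular points: {(1, -1)}; classification: node.

Compute partial derivatives:
  f_x = -6*x**2 + 2*x*y + 12*x - 2*y - 6.
  f_y = x**2 - 2*x - 6*y**2 - 10*y - 3.
Scan x_0 ∈ {−4, ..., 4}. For each x_0, f_y(x_0, y) is a polynomial in y; find its integer roots y ∈ {−4, ..., 4}, then test f_x and f at those candidates.
  x = -4: f_y(-4, y) = -6*y**2 - 10*y + 21; no integer root y with |y| ≤ 4.
  x = -3: f_y(-3, y) = -6*y**2 - 10*y + 12; no integer root y with |y| ≤ 4.
  x = -2: f_y(-2, y) = -6*y**2 - 10*y + 5; no integer root y with |y| ≤ 4.
  x = -1: f_y(-1, y) = -6*y**2 - 10*y; vanishes at y ∈ {0}. (-1, 0): f_x = -24 ≠ 0.
  x = 0: f_y(0, y) = -6*y**2 - 10*y - 3; no integer root y with |y| ≤ 4.
  x = 1: f_y(1, y) = -6*y**2 - 10*y - 4; vanishes at y ∈ {-1}. (1, -1): f_x = 0, f = 0 — SINGULAR.
  x = 2: f_y(2, y) = -6*y**2 - 10*y - 3; no integer root y with |y| ≤ 4.
  x = 3: f_y(3, y) = -6*y**2 - 10*y; vanishes at y ∈ {0}. (3, 0): f_x = -24 ≠ 0.
  x = 4: f_y(4, y) = -6*y**2 - 10*y + 5; no integer root y with |y| ≤ 4.
Only singular point on the grid: (1, -1).
Classify: substitute x = 1 + u, y = -1 + v and expand: f = -2*u**3 + u**2*v - u**2 - 2*v**3 + v**2.
No constant or linear terms (consistent with a singular point). Quadratic part: -u**2 + v**2. Cubic part: -2*u**3 + u**2*v - 2*v**3.
The quadratic part v**2 - u**2 = (v − u)(v + u) splits into two distinct linear factors, so there are two distinct tangent lines y − -1 = ±(x − 1) — this is a node (ordinary double point).
Classification: node.


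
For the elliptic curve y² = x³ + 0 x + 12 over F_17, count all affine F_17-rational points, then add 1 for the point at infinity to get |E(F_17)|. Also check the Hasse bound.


Affine points = {(1, 8), (1, 9), (4, 5), (4, 12), (5, 1), (5, 16), (7, 7), (7, 10), (10, 3), (10, 14), (11, 0), (13, 4), (13, 13), (14, 6), (14, 11), (15, 2), (15, 15)}; affine count = 17; |E(F_17)| = 18.

Discriminant check: Δ ∝ 4a³ + 27b² = 4·0³ + 27·12² = 4·0 + 27·144 ≡ 12 (mod 17). Nonzero ⇒ E is nonsingular.
For each x ∈ F_17, compute rhs = x³ + 0·x + 12 mod 17, then count y ∈ F_17 with y² ≡ rhs.
  x = 0: rhs = 12, matching y values: none (0 points).
  x = 1: rhs = 13, matching y values: 8, 9 (2 points).
  x = 2: rhs = 3, matching y values: none (0 points).
  x = 3: rhs = 5, matching y values: none (0 points).
  x = 4: rhs = 8, matching y values: 5, 12 (2 points).
  x = 5: rhs = 1, matching y values: 1, 16 (2 points).
  x = 6: rhs = 7, matching y values: none (0 points).
  x = 7: rhs = 15, matching y values: 7, 10 (2 points).
  x = 8: rhs = 14, matching y values: none (0 points).
  x = 9: rhs = 10, matching y values: none (0 points).
  x = 10: rhs = 9, matching y values: 3, 14 (2 points).
  x = 11: rhs = 0, matching y values: 0 (1 points).
  x = 12: rhs = 6, matching y values: none (0 points).
  x = 13: rhs = 16, matching y values: 4, 13 (2 points).
  x = 14: rhs = 2, matching y values: 6, 11 (2 points).
  x = 15: rhs = 4, matching y values: 2, 15 (2 points).
  x = 16: rhs = 11, matching y values: none (0 points).
Total affine count: 17.
Full point count |E(F_17)| = 17 + 1 = 18.
Hasse bound: |18 − (17+1)| = |0| = 0 ≤ 2√17 ≈ 8.2462 ✓.


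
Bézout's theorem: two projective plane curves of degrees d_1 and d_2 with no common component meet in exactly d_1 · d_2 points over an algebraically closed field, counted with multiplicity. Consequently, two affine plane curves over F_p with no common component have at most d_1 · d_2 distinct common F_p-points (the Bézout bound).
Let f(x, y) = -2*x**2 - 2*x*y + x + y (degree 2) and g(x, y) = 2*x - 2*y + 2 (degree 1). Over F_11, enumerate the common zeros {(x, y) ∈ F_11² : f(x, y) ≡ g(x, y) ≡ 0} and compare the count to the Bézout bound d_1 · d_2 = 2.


Common zeros: {(5, 6), (6, 7)}; count = 2; Bézout bound = 2.

deg(f) = 2, deg(g) = 1, so Bézout bound = 2.
Scan x ∈ F_11. For each x, list the y ∈ F_11 with f(x, y) ≡ 0 and those with g(x, y) ≡ 0 (mod 11); the common zeros in that column are the intersection.
  x = 0: f ≡ 0 at y ∈ {0}; g ≡ 0 at y ∈ {1}; common: ∅.
  x = 1: f ≡ 0 at y ∈ {10}; g ≡ 0 at y ∈ {2}; common: ∅.
  x = 2: f ≡ 0 at y ∈ {9}; g ≡ 0 at y ∈ {3}; common: ∅.
  x = 3: f ≡ 0 at y ∈ {8}; g ≡ 0 at y ∈ {4}; common: ∅.
  x = 4: f ≡ 0 at y ∈ {7}; g ≡ 0 at y ∈ {5}; common: ∅.
  x = 5: f ≡ 0 at y ∈ {6}; g ≡ 0 at y ∈ {6}; common: {6}.
  x = 6: f ≡ 0 at y ∈ {0, 1, 2, 3, 4, 5, 6, 7, 8, 9, 10}; g ≡ 0 at y ∈ {7}; common: {7}.
  x = 7: f ≡ 0 at y ∈ {4}; g ≡ 0 at y ∈ {8}; common: ∅.
  x = 8: f ≡ 0 at y ∈ {3}; g ≡ 0 at y ∈ {9}; common: ∅.
  x = 9: f ≡ 0 at y ∈ {2}; g ≡ 0 at y ∈ {10}; common: ∅.
  x = 10: f ≡ 0 at y ∈ {1}; g ≡ 0 at y ∈ {0}; common: ∅.
Collecting: common zeros = {(5, 6), (6, 7)}, so the count is 2.
Comparison with the Bézout bound: 2 ≤ 2 = deg(f)·deg(g), as expected for curves with no common component (the bound is attained).


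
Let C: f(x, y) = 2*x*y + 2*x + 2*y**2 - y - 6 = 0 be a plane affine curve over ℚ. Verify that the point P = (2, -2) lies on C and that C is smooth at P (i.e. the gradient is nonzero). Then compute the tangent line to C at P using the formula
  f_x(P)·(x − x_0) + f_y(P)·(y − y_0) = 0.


Tangent line at P: -2*x - 5*y - 6 = 0.

Step 1: f(2, -2) = 0, so P lies on C.
Step 2: partial derivatives
  f_x(x, y) = 2*y + 2, f_y(x, y) = 2*x + 4*y - 1.
  f_x(P) = -2, f_y(P) = -5 (gradient nonzero, so P is smooth).
Step 3: tangent line at P: -2·(x − 2) + -5·(y − -2) = 0.
Expanding: -2*x - 5*y - 6 = 0.


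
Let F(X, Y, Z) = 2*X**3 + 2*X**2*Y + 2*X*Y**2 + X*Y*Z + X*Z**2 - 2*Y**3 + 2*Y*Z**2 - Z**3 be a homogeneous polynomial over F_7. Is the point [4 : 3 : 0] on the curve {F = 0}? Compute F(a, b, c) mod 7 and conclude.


F(4,3,0) ≡ 4 (mod 7); P is NOT on the curve.

Evaluate F(4, 3, 0) term-by-term (mod 7).
  2*X**3 ↦ 2·64·1·1 = 128
  2*X**2*Y ↦ 2·16·3·1 = 96
  2*X*Y**2 ↦ 2·4·9·1 = 72
  X*Y*Z ↦ 1·4·3·0 = 0
  X*Z**2 ↦ 1·4·1·0 = 0
  -2*Y**3 ↦ -2·1·27·1 = -54
  2*Y*Z**2 ↦ 2·1·3·0 = 0
  -Z**3 ↦ -1·1·1·0 = 0
Sum: F(4, 3, 0) = (128) + (96) + (72) + (0) + (0) + (-54) + (0) + (0) = 242.
Reducing mod 7: 242 ≡ 4 (mod 7).
Since F(a, b, c) ≡ 4 ≠ 0 (mod 7), P does NOT lie on the curve.


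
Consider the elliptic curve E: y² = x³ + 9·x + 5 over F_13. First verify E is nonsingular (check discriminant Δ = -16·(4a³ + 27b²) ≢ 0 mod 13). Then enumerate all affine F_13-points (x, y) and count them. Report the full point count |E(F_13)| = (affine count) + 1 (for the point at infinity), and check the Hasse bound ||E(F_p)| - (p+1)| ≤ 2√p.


Affine points = {(4, 1), (4, 12), (8, 2), (8, 11), (9, 3), (9, 10), (10, 4), (10, 9)}; affine count = 8; |E(F_13)| = 9.

Discriminant check: Δ ∝ 4a³ + 27b² = 4·9³ + 27·5² = 4·729 + 27·25 ≡ 3 (mod 13). Nonzero ⇒ E is nonsingular.
For each x ∈ F_13, compute rhs = x³ + 9·x + 5 mod 13, then count y ∈ F_13 with y² ≡ rhs.
  x = 0: rhs = 5, matching y values: none (0 points).
  x = 1: rhs = 2, matching y values: none (0 points).
  x = 2: rhs = 5, matching y values: none (0 points).
  x = 3: rhs = 7, matching y values: none (0 points).
  x = 4: rhs = 1, matching y values: 1, 12 (2 points).
  x = 5: rhs = 6, matching y values: none (0 points).
  x = 6: rhs = 2, matching y values: none (0 points).
  x = 7: rhs = 8, matching y values: none (0 points).
  x = 8: rhs = 4, matching y values: 2, 11 (2 points).
  x = 9: rhs = 9, matching y values: 3, 10 (2 points).
  x = 10: rhs = 3, matching y values: 4, 9 (2 points).
  x = 11: rhs = 5, matching y values: none (0 points).
  x = 12: rhs = 8, matching y values: none (0 points).
Total affine count: 8.
Full point count |E(F_13)| = 8 + 1 = 9.
Hasse bound: |9 − (13+1)| = |-5| = 5 ≤ 2√13 ≈ 7.2111 ✓.


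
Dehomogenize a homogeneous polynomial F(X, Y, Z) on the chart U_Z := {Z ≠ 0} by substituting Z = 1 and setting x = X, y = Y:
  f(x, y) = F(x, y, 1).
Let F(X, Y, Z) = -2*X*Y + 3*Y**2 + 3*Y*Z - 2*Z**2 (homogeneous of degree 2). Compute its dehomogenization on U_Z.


f(x, y) = -2*x*y + 3*y**2 + 3*y - 2

On U_Z we set Z = 1. Each monomial c·X^i·Y^j·Z^k in F becomes c·x^i·y^j·1^k = c·x^i·y^j.
Substituting Z = 1: F(X, Y, 1) = -2*x*y + 3*y**2 + 3*y - 2.
Note: deg(f) ≤ deg(F) = 2; strict inequality happens when F is divisible by Z (lost terms).


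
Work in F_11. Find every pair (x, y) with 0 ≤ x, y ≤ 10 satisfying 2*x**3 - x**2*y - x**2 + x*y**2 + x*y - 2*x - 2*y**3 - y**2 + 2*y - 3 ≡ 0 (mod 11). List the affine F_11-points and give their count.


Affine F_11-points: {(1, 8), (2, 5), (3, 10), (4, 2), (4, 3), (5, 2), (6, 9), (8, 7), (9, 2), (9, 6), (9, 7)}; count = 11.

For each of the 121 pairs (x, y) ∈ F_11², evaluate f(x, y) mod 11. Record the zeros.
  x = 0: [0↦8, 1↦7, 2↦3, 3↦6, 4↦4, 5↦7, 6↦3, 7↦2, 8↦3, 9↦5, 10↦7]  zeros at y ∈ ∅
  x = 1: [0↦7, 1↦7, 2↦6, 3↦3, 4↦8, 5↦9, 6↦5, 7↦6, 8↦0, 9↦8, 10↦7]  zeros at y ∈ {8}
  x = 2: [0↦5, 1↦4, 2↦4, 3↦4, 4↦3, 5↦0, 6↦5, 7↦6, 8↦2, 9↦3, 10↦8]  zeros at y ∈ {5}
  x = 3: [0↦3, 1↦10, 2↦9, 3↦10, 4↦1, 5↦3, 6↦4, 7↦3, 8↦10, 9↦2, 10↦0]  zeros at y ∈ {10}
  x = 4: [0↦2, 1↦4, 2↦0, 3↦0, 4↦3, 5↦8, 6↦3, 7↦9, 8↦3, 9↦6, 10↦6]  zeros at y ∈ {2, 3}
  x = 5: [0↦3, 1↦9, 2↦0, 3↦8, 4↦10, 5↦5, 6↦3, 7↦3, 8↦4, 9↦5, 10↦5]  zeros at y ∈ {2}
  x = 6: [0↦7, 1↦4, 2↦10, 3↦2, 4↦1, 5↦6, 6↦5, 7↦8, 8↦3, 9↦0, 10↦9]  zeros at y ∈ {9}
  x = 7: [0↦4, 1↦1, 2↦9, 3↦5, 4↦10, 5↦1, 6↦10, 7↦3, 8↦1, 9↦3, 10↦8]  zeros at y ∈ ∅
  x = 8: [0↦6, 1↦1, 2↦9, 3↦7, 4↦5, 5↦2, 6↦8, 7↦0, 8↦10, 9↦4, 10↦3]  zeros at y ∈ {7}
  x = 9: [0↦3, 1↦5, 2↦0, 3↦9, 4↦9, 5↦10, 6↦0, 7↦0, 8↦9, 9↦4, 10↦6]  zeros at y ∈ {2, 6, 7}
  x = 10: [0↦7, 1↦3, 2↦5, 3↦1, 4↦1, 5↦4, 6↦9, 7↦4, 8↦10, 9↦4, 10↦7]  zeros at y ∈ ∅
Collecting zeros: affine points = {(1, 8), (2, 5), (3, 10), (4, 2), (4, 3), (5, 2), (6, 9), (8, 7), (9, 2), (9, 6), (9, 7)}.
Total count |C(F_11)_aff| = 11.
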